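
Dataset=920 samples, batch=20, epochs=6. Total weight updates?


Iterations per epoch = 920 / 20 = 46
Total updates = iterations_per_epoch * epochs
= 46 * 6
= 276

276


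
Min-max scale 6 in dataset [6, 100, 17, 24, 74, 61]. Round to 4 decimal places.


Min = 6, Max = 100
Range = 100 - 6 = 94
Scaled = (x - min) / (max - min)
= (6 - 6) / 94
= 0 / 94
= 0.0000

0.0000


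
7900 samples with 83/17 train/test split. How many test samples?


Train samples = 7900 * 83% = 6557
Test samples = 7900 - 6557
= 1343

1343


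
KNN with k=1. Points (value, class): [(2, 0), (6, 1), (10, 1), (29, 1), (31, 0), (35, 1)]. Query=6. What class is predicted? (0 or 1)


Distances from query 6:
Point 6 (class 1): distance = 0
K=1 nearest neighbors: classes = [1]
Votes for class 1: 1 / 1
Majority vote => class 1

1


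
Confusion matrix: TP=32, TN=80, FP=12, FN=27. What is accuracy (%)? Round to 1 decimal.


Accuracy = (TP + TN) / (TP + TN + FP + FN) * 100
= (32 + 80) / (32 + 80 + 12 + 27)
= 112 / 151
= 0.7417
= 74.2%

74.2


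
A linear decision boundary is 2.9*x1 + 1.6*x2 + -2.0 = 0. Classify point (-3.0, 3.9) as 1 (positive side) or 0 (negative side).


Compute 2.9 * -3.0 + 1.6 * 3.9 + -2.0
= -8.7 + 6.24 + -2.0
= -4.46
Since -4.46 < 0, the point is on the negative side.

0


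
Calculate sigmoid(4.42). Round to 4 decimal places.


sigmoid(z) = 1 / (1 + exp(-z))
exp(-(4.42)) = exp(-4.42) = 0.012
1 + 0.012 = 1.012
1 / 1.012 = 0.9881

0.9881


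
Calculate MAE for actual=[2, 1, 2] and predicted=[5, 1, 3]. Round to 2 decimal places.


Absolute errors: [3, 0, 1]
Sum of absolute errors = 4
MAE = 4 / 3 = 1.33

1.33


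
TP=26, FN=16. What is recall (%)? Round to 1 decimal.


Recall = TP / (TP + FN) * 100
= 26 / (26 + 16)
= 26 / 42
= 0.619
= 61.9%

61.9


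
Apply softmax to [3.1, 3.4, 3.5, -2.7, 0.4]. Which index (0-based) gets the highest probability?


Softmax is a monotonic transformation, so it preserves the argmax.
We need to find the index of the maximum logit.
Index 0: 3.1
Index 1: 3.4
Index 2: 3.5
Index 3: -2.7
Index 4: 0.4
Maximum logit = 3.5 at index 2

2


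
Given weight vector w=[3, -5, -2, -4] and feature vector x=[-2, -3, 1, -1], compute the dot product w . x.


Element-wise products:
3 * -2 = -6
-5 * -3 = 15
-2 * 1 = -2
-4 * -1 = 4
Sum = -6 + 15 + -2 + 4
= 11

11


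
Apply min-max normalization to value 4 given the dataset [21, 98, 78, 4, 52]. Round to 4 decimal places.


Min = 4, Max = 98
Range = 98 - 4 = 94
Scaled = (x - min) / (max - min)
= (4 - 4) / 94
= 0 / 94
= 0.0000

0.0000


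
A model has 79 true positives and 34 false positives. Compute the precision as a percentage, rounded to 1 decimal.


Precision = TP / (TP + FP) * 100
= 79 / (79 + 34)
= 79 / 113
= 0.6991
= 69.9%

69.9


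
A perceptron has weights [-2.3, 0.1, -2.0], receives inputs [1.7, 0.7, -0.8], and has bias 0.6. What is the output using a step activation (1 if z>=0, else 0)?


z = w . x + b
= -2.3*1.7 + 0.1*0.7 + -2.0*-0.8 + 0.6
= -3.91 + 0.07 + 1.6 + 0.6
= -2.24 + 0.6
= -1.64
Since z = -1.64 < 0, output = 0

0


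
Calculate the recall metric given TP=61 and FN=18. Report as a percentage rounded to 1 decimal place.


Recall = TP / (TP + FN) * 100
= 61 / (61 + 18)
= 61 / 79
= 0.7722
= 77.2%

77.2


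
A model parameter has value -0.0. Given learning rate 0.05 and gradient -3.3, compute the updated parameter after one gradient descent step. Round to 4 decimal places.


w_new = w_old - lr * gradient
= -0.0 - 0.05 * -3.3
= -0.0 - (-0.165)
= 0.1650

0.1650


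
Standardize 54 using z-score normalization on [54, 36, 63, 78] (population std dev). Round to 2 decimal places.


Mean = (54 + 36 + 63 + 78) / 4 = 57.75
Variance = sum((x_i - mean)^2) / n = 231.1875
Std = sqrt(231.1875) = 15.2049
Z = (x - mean) / std
= (54 - 57.75) / 15.2049
= -3.75 / 15.2049
= -0.25

-0.25


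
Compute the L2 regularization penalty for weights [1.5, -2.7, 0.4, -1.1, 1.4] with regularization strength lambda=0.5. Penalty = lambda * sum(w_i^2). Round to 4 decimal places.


Squaring each weight:
1.5^2 = 2.25
(-2.7)^2 = 7.29
0.4^2 = 0.16
(-1.1)^2 = 1.21
1.4^2 = 1.96
Sum of squares = 12.87
Penalty = 0.5 * 12.87 = 6.4350

6.4350


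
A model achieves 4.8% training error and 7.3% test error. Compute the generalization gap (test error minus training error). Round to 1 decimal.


Generalization gap = test_error - train_error
= 7.3 - 4.8
= 2.5%
A moderate gap.

2.5


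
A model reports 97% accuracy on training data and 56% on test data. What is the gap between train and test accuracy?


Gap = train_accuracy - test_accuracy
= 97 - 56
= 41%
This large gap strongly indicates overfitting.

41


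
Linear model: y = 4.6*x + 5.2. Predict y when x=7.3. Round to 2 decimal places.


y = 4.6 * 7.3 + (5.2)
= 33.58 + (5.2)
= 38.78

38.78


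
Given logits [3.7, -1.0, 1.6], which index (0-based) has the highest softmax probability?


Softmax is a monotonic transformation, so it preserves the argmax.
We need to find the index of the maximum logit.
Index 0: 3.7
Index 1: -1.0
Index 2: 1.6
Maximum logit = 3.7 at index 0

0


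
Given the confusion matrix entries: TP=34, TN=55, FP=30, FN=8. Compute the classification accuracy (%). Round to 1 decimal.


Accuracy = (TP + TN) / (TP + TN + FP + FN) * 100
= (34 + 55) / (34 + 55 + 30 + 8)
= 89 / 127
= 0.7008
= 70.1%

70.1


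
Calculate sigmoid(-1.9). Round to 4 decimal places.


sigmoid(z) = 1 / (1 + exp(-z))
exp(-(-1.9)) = exp(1.9) = 6.6859
1 + 6.6859 = 7.6859
1 / 7.6859 = 0.1301

0.1301


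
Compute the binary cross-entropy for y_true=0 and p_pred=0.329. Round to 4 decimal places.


For y=0: Loss = -log(1-p)
= -log(1 - 0.329)
= -log(0.671)
= -(-0.399)
= 0.3990

0.3990


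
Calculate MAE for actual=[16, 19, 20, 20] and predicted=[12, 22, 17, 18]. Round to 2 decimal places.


Absolute errors: [4, 3, 3, 2]
Sum of absolute errors = 12
MAE = 12 / 4 = 3.00

3.00


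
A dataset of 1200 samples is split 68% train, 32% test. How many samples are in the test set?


Train samples = 1200 * 68% = 816
Test samples = 1200 - 816
= 384

384


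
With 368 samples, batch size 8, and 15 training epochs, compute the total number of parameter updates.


Iterations per epoch = 368 / 8 = 46
Total updates = iterations_per_epoch * epochs
= 46 * 15
= 690

690


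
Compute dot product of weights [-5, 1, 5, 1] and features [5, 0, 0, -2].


Element-wise products:
-5 * 5 = -25
1 * 0 = 0
5 * 0 = 0
1 * -2 = -2
Sum = -25 + 0 + 0 + -2
= -27

-27


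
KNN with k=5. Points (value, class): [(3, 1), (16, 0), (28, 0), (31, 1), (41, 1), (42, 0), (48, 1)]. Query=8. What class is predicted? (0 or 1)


Distances from query 8:
Point 3 (class 1): distance = 5
Point 16 (class 0): distance = 8
Point 28 (class 0): distance = 20
Point 31 (class 1): distance = 23
Point 41 (class 1): distance = 33
K=5 nearest neighbors: classes = [1, 0, 0, 1, 1]
Votes for class 1: 3 / 5
Majority vote => class 1

1


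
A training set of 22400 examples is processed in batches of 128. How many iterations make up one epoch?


Iterations per epoch = dataset_size / batch_size
= 22400 / 128
= 175

175


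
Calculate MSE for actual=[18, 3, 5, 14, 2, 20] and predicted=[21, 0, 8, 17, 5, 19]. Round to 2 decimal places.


Differences: [-3, 3, -3, -3, -3, 1]
Squared errors: [9, 9, 9, 9, 9, 1]
Sum of squared errors = 46
MSE = 46 / 6 = 7.67

7.67


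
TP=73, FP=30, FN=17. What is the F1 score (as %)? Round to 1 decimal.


Precision = TP / (TP + FP) = 73 / 103 = 0.7087
Recall = TP / (TP + FN) = 73 / 90 = 0.8111
F1 = 2 * P * R / (P + R)
= 2 * 0.7087 * 0.8111 / (0.7087 + 0.8111)
= 1.1497 / 1.5198
= 0.7565
As percentage: 75.6%

75.6


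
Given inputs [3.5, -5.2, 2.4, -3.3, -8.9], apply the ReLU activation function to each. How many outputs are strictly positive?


ReLU(x) = max(0, x) for each element:
ReLU(3.5) = 3.5
ReLU(-5.2) = 0
ReLU(2.4) = 2.4
ReLU(-3.3) = 0
ReLU(-8.9) = 0
Active neurons (>0): 2

2


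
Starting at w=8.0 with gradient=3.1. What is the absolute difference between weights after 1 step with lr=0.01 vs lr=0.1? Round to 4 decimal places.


With lr=0.01: w_new = 8.0 - 0.01 * 3.1 = 7.969
With lr=0.1: w_new = 8.0 - 0.1 * 3.1 = 7.69
Absolute difference = |7.969 - 7.69|
= 0.2790

0.2790


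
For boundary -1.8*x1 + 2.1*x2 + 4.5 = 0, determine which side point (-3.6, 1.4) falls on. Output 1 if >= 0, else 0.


Compute -1.8 * -3.6 + 2.1 * 1.4 + 4.5
= 6.48 + 2.94 + 4.5
= 13.92
Since 13.92 >= 0, the point is on the positive side.

1


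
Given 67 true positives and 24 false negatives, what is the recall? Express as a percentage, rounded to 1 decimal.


Recall = TP / (TP + FN) * 100
= 67 / (67 + 24)
= 67 / 91
= 0.7363
= 73.6%

73.6


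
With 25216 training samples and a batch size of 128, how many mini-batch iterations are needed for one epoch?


Iterations per epoch = dataset_size / batch_size
= 25216 / 128
= 197

197


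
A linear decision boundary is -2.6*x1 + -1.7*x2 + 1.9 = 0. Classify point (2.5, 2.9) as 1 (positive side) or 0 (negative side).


Compute -2.6 * 2.5 + -1.7 * 2.9 + 1.9
= -6.5 + -4.93 + 1.9
= -9.53
Since -9.53 < 0, the point is on the negative side.

0


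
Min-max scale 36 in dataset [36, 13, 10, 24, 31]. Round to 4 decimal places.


Min = 10, Max = 36
Range = 36 - 10 = 26
Scaled = (x - min) / (max - min)
= (36 - 10) / 26
= 26 / 26
= 1.0000

1.0000


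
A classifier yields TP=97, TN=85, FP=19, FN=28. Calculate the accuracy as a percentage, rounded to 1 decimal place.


Accuracy = (TP + TN) / (TP + TN + FP + FN) * 100
= (97 + 85) / (97 + 85 + 19 + 28)
= 182 / 229
= 0.7948
= 79.5%

79.5


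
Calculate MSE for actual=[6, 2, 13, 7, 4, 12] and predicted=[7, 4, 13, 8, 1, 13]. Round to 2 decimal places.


Differences: [-1, -2, 0, -1, 3, -1]
Squared errors: [1, 4, 0, 1, 9, 1]
Sum of squared errors = 16
MSE = 16 / 6 = 2.67

2.67


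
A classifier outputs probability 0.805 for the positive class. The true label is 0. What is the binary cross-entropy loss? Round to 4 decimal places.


For y=0: Loss = -log(1-p)
= -log(1 - 0.805)
= -log(0.195)
= -(-1.6348)
= 1.6348

1.6348


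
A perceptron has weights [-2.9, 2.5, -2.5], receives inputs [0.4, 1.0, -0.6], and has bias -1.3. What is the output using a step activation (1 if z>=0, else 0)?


z = w . x + b
= -2.9*0.4 + 2.5*1.0 + -2.5*-0.6 + -1.3
= -1.16 + 2.5 + 1.5 + -1.3
= 2.84 + -1.3
= 1.54
Since z = 1.54 >= 0, output = 1

1


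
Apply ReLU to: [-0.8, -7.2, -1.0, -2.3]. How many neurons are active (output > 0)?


ReLU(x) = max(0, x) for each element:
ReLU(-0.8) = 0
ReLU(-7.2) = 0
ReLU(-1.0) = 0
ReLU(-2.3) = 0
Active neurons (>0): 0

0


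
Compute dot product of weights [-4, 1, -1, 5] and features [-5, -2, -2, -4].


Element-wise products:
-4 * -5 = 20
1 * -2 = -2
-1 * -2 = 2
5 * -4 = -20
Sum = 20 + -2 + 2 + -20
= 0

0


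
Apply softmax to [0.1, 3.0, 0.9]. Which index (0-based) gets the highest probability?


Softmax is a monotonic transformation, so it preserves the argmax.
We need to find the index of the maximum logit.
Index 0: 0.1
Index 1: 3.0
Index 2: 0.9
Maximum logit = 3.0 at index 1

1


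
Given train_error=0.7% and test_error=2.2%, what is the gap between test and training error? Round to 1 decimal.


Generalization gap = test_error - train_error
= 2.2 - 0.7
= 1.5%
A small gap suggests good generalization.

1.5


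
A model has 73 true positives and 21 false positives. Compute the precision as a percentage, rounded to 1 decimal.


Precision = TP / (TP + FP) * 100
= 73 / (73 + 21)
= 73 / 94
= 0.7766
= 77.7%

77.7


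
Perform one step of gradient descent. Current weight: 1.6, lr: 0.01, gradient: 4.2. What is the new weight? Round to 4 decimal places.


w_new = w_old - lr * gradient
= 1.6 - 0.01 * 4.2
= 1.6 - (0.042)
= 1.5580

1.5580


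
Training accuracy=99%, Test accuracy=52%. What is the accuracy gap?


Gap = train_accuracy - test_accuracy
= 99 - 52
= 47%
This large gap strongly indicates overfitting.

47


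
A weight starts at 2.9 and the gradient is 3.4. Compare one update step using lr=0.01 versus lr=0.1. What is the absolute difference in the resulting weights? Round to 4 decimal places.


With lr=0.01: w_new = 2.9 - 0.01 * 3.4 = 2.866
With lr=0.1: w_new = 2.9 - 0.1 * 3.4 = 2.56
Absolute difference = |2.866 - 2.56|
= 0.3060

0.3060


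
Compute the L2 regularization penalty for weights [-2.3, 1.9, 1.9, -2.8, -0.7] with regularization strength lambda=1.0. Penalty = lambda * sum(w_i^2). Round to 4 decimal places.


Squaring each weight:
(-2.3)^2 = 5.29
1.9^2 = 3.61
1.9^2 = 3.61
(-2.8)^2 = 7.84
(-0.7)^2 = 0.49
Sum of squares = 20.84
Penalty = 1.0 * 20.84 = 20.8400

20.8400


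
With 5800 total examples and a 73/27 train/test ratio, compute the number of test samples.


Train samples = 5800 * 73% = 4234
Test samples = 5800 - 4234
= 1566

1566


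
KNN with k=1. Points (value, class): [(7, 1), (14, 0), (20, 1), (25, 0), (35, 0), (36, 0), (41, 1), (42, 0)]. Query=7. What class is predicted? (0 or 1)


Distances from query 7:
Point 7 (class 1): distance = 0
K=1 nearest neighbors: classes = [1]
Votes for class 1: 1 / 1
Majority vote => class 1

1


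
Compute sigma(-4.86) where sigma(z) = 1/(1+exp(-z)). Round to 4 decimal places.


sigmoid(z) = 1 / (1 + exp(-z))
exp(-(-4.86)) = exp(4.86) = 129.0242
1 + 129.0242 = 130.0242
1 / 130.0242 = 0.0077

0.0077


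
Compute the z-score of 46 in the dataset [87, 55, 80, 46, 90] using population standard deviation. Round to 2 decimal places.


Mean = (87 + 55 + 80 + 46 + 90) / 5 = 71.6
Variance = sum((x_i - mean)^2) / n = 315.44
Std = sqrt(315.44) = 17.7606
Z = (x - mean) / std
= (46 - 71.6) / 17.7606
= -25.6 / 17.7606
= -1.44

-1.44


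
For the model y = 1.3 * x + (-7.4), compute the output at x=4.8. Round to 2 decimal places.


y = 1.3 * 4.8 + (-7.4)
= 6.24 + (-7.4)
= -1.16

-1.16


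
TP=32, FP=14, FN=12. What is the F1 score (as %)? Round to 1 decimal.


Precision = TP / (TP + FP) = 32 / 46 = 0.6957
Recall = TP / (TP + FN) = 32 / 44 = 0.7273
F1 = 2 * P * R / (P + R)
= 2 * 0.6957 * 0.7273 / (0.6957 + 0.7273)
= 1.0119 / 1.4229
= 0.7111
As percentage: 71.1%

71.1


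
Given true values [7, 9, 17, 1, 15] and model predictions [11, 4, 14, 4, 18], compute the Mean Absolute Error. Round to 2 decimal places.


Absolute errors: [4, 5, 3, 3, 3]
Sum of absolute errors = 18
MAE = 18 / 5 = 3.60

3.60


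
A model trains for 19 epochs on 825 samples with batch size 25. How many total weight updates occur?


Iterations per epoch = 825 / 25 = 33
Total updates = iterations_per_epoch * epochs
= 33 * 19
= 627

627


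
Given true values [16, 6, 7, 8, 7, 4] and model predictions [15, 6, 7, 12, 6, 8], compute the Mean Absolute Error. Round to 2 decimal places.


Absolute errors: [1, 0, 0, 4, 1, 4]
Sum of absolute errors = 10
MAE = 10 / 6 = 1.67

1.67


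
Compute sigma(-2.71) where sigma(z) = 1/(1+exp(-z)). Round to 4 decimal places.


sigmoid(z) = 1 / (1 + exp(-z))
exp(-(-2.71)) = exp(2.71) = 15.0293
1 + 15.0293 = 16.0293
1 / 16.0293 = 0.0624

0.0624


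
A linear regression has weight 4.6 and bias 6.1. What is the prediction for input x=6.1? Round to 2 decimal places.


y = 4.6 * 6.1 + (6.1)
= 28.06 + (6.1)
= 34.16

34.16


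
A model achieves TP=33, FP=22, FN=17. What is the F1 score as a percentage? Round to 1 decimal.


Precision = TP / (TP + FP) = 33 / 55 = 0.6
Recall = TP / (TP + FN) = 33 / 50 = 0.66
F1 = 2 * P * R / (P + R)
= 2 * 0.6 * 0.66 / (0.6 + 0.66)
= 0.792 / 1.26
= 0.6286
As percentage: 62.9%

62.9


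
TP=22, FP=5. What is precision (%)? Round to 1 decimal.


Precision = TP / (TP + FP) * 100
= 22 / (22 + 5)
= 22 / 27
= 0.8148
= 81.5%

81.5


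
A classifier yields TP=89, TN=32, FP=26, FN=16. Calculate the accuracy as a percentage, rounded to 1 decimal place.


Accuracy = (TP + TN) / (TP + TN + FP + FN) * 100
= (89 + 32) / (89 + 32 + 26 + 16)
= 121 / 163
= 0.7423
= 74.2%

74.2


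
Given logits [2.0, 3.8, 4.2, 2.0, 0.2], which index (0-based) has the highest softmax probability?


Softmax is a monotonic transformation, so it preserves the argmax.
We need to find the index of the maximum logit.
Index 0: 2.0
Index 1: 3.8
Index 2: 4.2
Index 3: 2.0
Index 4: 0.2
Maximum logit = 4.2 at index 2

2


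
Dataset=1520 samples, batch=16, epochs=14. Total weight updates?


Iterations per epoch = 1520 / 16 = 95
Total updates = iterations_per_epoch * epochs
= 95 * 14
= 1330

1330


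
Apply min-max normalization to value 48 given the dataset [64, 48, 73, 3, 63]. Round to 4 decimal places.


Min = 3, Max = 73
Range = 73 - 3 = 70
Scaled = (x - min) / (max - min)
= (48 - 3) / 70
= 45 / 70
= 0.6429

0.6429


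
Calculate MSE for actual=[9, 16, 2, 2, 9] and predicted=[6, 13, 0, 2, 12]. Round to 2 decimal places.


Differences: [3, 3, 2, 0, -3]
Squared errors: [9, 9, 4, 0, 9]
Sum of squared errors = 31
MSE = 31 / 5 = 6.20

6.20


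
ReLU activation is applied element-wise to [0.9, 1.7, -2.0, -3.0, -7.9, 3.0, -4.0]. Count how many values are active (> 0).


ReLU(x) = max(0, x) for each element:
ReLU(0.9) = 0.9
ReLU(1.7) = 1.7
ReLU(-2.0) = 0
ReLU(-3.0) = 0
ReLU(-7.9) = 0
ReLU(3.0) = 3.0
ReLU(-4.0) = 0
Active neurons (>0): 3

3


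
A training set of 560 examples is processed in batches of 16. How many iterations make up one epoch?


Iterations per epoch = dataset_size / batch_size
= 560 / 16
= 35

35


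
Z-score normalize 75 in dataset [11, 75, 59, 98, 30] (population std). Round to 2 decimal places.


Mean = (11 + 75 + 59 + 98 + 30) / 5 = 54.6
Variance = sum((x_i - mean)^2) / n = 965.04
Std = sqrt(965.04) = 31.0651
Z = (x - mean) / std
= (75 - 54.6) / 31.0651
= 20.4 / 31.0651
= 0.66

0.66


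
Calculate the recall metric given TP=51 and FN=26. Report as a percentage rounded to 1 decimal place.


Recall = TP / (TP + FN) * 100
= 51 / (51 + 26)
= 51 / 77
= 0.6623
= 66.2%

66.2


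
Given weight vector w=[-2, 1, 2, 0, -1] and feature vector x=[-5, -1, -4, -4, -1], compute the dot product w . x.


Element-wise products:
-2 * -5 = 10
1 * -1 = -1
2 * -4 = -8
0 * -4 = 0
-1 * -1 = 1
Sum = 10 + -1 + -8 + 0 + 1
= 2

2


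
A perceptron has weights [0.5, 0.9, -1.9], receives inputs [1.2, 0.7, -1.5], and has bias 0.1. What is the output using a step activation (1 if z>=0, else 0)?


z = w . x + b
= 0.5*1.2 + 0.9*0.7 + -1.9*-1.5 + 0.1
= 0.6 + 0.63 + 2.85 + 0.1
= 4.08 + 0.1
= 4.18
Since z = 4.18 >= 0, output = 1

1


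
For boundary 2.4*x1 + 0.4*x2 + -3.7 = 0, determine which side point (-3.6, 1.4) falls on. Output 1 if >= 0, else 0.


Compute 2.4 * -3.6 + 0.4 * 1.4 + -3.7
= -8.64 + 0.56 + -3.7
= -11.78
Since -11.78 < 0, the point is on the negative side.

0


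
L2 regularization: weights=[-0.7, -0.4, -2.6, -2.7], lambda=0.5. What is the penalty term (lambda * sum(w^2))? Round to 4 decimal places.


Squaring each weight:
(-0.7)^2 = 0.49
(-0.4)^2 = 0.16
(-2.6)^2 = 6.76
(-2.7)^2 = 7.29
Sum of squares = 14.7
Penalty = 0.5 * 14.7 = 7.3500

7.3500


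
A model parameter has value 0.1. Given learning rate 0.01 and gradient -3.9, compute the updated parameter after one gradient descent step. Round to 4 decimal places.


w_new = w_old - lr * gradient
= 0.1 - 0.01 * -3.9
= 0.1 - (-0.039)
= 0.1390

0.1390


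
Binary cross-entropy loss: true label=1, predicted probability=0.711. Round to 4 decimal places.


For y=1: Loss = -log(p)
= -log(0.711)
= -(-0.3411)
= 0.3411

0.3411


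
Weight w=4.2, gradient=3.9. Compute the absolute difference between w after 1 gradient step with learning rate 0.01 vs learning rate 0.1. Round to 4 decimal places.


With lr=0.01: w_new = 4.2 - 0.01 * 3.9 = 4.161
With lr=0.1: w_new = 4.2 - 0.1 * 3.9 = 3.81
Absolute difference = |4.161 - 3.81|
= 0.3510

0.3510


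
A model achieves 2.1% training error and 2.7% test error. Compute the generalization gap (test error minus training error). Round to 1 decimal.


Generalization gap = test_error - train_error
= 2.7 - 2.1
= 0.6%
A small gap suggests good generalization.

0.6


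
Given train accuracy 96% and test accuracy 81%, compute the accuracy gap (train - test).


Gap = train_accuracy - test_accuracy
= 96 - 81
= 15%
This gap suggests the model is overfitting.

15


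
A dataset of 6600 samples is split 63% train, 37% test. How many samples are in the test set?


Train samples = 6600 * 63% = 4158
Test samples = 6600 - 4158
= 2442

2442


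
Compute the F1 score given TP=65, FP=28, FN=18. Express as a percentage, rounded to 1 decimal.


Precision = TP / (TP + FP) = 65 / 93 = 0.6989
Recall = TP / (TP + FN) = 65 / 83 = 0.7831
F1 = 2 * P * R / (P + R)
= 2 * 0.6989 * 0.7831 / (0.6989 + 0.7831)
= 1.0947 / 1.4821
= 0.7386
As percentage: 73.9%

73.9


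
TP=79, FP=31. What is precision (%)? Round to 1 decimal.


Precision = TP / (TP + FP) * 100
= 79 / (79 + 31)
= 79 / 110
= 0.7182
= 71.8%

71.8


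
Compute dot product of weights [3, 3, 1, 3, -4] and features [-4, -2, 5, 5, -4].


Element-wise products:
3 * -4 = -12
3 * -2 = -6
1 * 5 = 5
3 * 5 = 15
-4 * -4 = 16
Sum = -12 + -6 + 5 + 15 + 16
= 18

18


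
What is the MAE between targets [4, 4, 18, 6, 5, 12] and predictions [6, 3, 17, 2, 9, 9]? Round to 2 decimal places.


Absolute errors: [2, 1, 1, 4, 4, 3]
Sum of absolute errors = 15
MAE = 15 / 6 = 2.50

2.50


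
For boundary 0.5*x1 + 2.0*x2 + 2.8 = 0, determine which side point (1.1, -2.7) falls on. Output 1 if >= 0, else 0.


Compute 0.5 * 1.1 + 2.0 * -2.7 + 2.8
= 0.55 + -5.4 + 2.8
= -2.05
Since -2.05 < 0, the point is on the negative side.

0


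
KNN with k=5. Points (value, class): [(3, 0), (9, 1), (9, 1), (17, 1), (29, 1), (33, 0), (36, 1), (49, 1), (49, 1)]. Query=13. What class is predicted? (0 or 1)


Distances from query 13:
Point 9 (class 1): distance = 4
Point 9 (class 1): distance = 4
Point 17 (class 1): distance = 4
Point 3 (class 0): distance = 10
Point 29 (class 1): distance = 16
K=5 nearest neighbors: classes = [1, 1, 1, 0, 1]
Votes for class 1: 4 / 5
Majority vote => class 1

1


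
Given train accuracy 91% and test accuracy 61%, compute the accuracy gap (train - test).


Gap = train_accuracy - test_accuracy
= 91 - 61
= 30%
This large gap strongly indicates overfitting.

30


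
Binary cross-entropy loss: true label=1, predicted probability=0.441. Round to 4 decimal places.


For y=1: Loss = -log(p)
= -log(0.441)
= -(-0.8187)
= 0.8187

0.8187


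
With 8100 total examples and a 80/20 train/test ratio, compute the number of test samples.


Train samples = 8100 * 80% = 6480
Test samples = 8100 - 6480
= 1620

1620


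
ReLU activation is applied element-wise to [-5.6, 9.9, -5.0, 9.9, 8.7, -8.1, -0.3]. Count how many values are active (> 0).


ReLU(x) = max(0, x) for each element:
ReLU(-5.6) = 0
ReLU(9.9) = 9.9
ReLU(-5.0) = 0
ReLU(9.9) = 9.9
ReLU(8.7) = 8.7
ReLU(-8.1) = 0
ReLU(-0.3) = 0
Active neurons (>0): 3

3


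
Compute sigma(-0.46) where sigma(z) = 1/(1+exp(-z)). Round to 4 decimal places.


sigmoid(z) = 1 / (1 + exp(-z))
exp(-(-0.46)) = exp(0.46) = 1.5841
1 + 1.5841 = 2.5841
1 / 2.5841 = 0.3870

0.3870


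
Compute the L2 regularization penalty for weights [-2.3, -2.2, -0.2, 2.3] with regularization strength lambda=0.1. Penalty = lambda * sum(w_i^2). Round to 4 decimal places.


Squaring each weight:
(-2.3)^2 = 5.29
(-2.2)^2 = 4.84
(-0.2)^2 = 0.04
2.3^2 = 5.29
Sum of squares = 15.46
Penalty = 0.1 * 15.46 = 1.5460

1.5460


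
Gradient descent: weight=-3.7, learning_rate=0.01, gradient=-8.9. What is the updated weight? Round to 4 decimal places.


w_new = w_old - lr * gradient
= -3.7 - 0.01 * -8.9
= -3.7 - (-0.089)
= -3.6110

-3.6110


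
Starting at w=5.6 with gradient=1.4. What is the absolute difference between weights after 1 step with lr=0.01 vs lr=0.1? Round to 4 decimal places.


With lr=0.01: w_new = 5.6 - 0.01 * 1.4 = 5.586
With lr=0.1: w_new = 5.6 - 0.1 * 1.4 = 5.46
Absolute difference = |5.586 - 5.46|
= 0.1260

0.1260


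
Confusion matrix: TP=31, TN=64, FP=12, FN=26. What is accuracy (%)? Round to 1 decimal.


Accuracy = (TP + TN) / (TP + TN + FP + FN) * 100
= (31 + 64) / (31 + 64 + 12 + 26)
= 95 / 133
= 0.7143
= 71.4%

71.4


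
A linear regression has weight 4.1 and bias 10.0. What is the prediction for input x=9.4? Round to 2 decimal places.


y = 4.1 * 9.4 + (10.0)
= 38.54 + (10.0)
= 48.54

48.54


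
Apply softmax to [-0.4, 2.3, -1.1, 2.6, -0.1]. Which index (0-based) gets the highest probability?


Softmax is a monotonic transformation, so it preserves the argmax.
We need to find the index of the maximum logit.
Index 0: -0.4
Index 1: 2.3
Index 2: -1.1
Index 3: 2.6
Index 4: -0.1
Maximum logit = 2.6 at index 3

3


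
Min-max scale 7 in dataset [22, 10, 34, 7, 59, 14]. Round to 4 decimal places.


Min = 7, Max = 59
Range = 59 - 7 = 52
Scaled = (x - min) / (max - min)
= (7 - 7) / 52
= 0 / 52
= 0.0000

0.0000


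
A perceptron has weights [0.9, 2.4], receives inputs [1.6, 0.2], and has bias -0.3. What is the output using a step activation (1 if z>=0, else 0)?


z = w . x + b
= 0.9*1.6 + 2.4*0.2 + -0.3
= 1.44 + 0.48 + -0.3
= 1.92 + -0.3
= 1.62
Since z = 1.62 >= 0, output = 1

1


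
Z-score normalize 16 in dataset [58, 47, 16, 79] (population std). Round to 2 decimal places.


Mean = (58 + 47 + 16 + 79) / 4 = 50.0
Variance = sum((x_i - mean)^2) / n = 517.5
Std = sqrt(517.5) = 22.7486
Z = (x - mean) / std
= (16 - 50.0) / 22.7486
= -34.0 / 22.7486
= -1.49

-1.49


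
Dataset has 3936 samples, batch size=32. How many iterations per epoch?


Iterations per epoch = dataset_size / batch_size
= 3936 / 32
= 123

123


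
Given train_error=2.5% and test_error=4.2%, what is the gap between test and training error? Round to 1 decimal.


Generalization gap = test_error - train_error
= 4.2 - 2.5
= 1.7%
A small gap suggests good generalization.

1.7


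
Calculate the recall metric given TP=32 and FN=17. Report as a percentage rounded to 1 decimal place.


Recall = TP / (TP + FN) * 100
= 32 / (32 + 17)
= 32 / 49
= 0.6531
= 65.3%

65.3


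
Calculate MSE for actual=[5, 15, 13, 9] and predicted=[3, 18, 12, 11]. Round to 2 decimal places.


Differences: [2, -3, 1, -2]
Squared errors: [4, 9, 1, 4]
Sum of squared errors = 18
MSE = 18 / 4 = 4.50

4.50


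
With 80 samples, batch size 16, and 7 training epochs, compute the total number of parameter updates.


Iterations per epoch = 80 / 16 = 5
Total updates = iterations_per_epoch * epochs
= 5 * 7
= 35

35


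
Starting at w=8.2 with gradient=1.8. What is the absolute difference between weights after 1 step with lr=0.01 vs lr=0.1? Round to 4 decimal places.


With lr=0.01: w_new = 8.2 - 0.01 * 1.8 = 8.182
With lr=0.1: w_new = 8.2 - 0.1 * 1.8 = 8.02
Absolute difference = |8.182 - 8.02|
= 0.1620

0.1620


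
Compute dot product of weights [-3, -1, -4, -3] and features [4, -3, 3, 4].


Element-wise products:
-3 * 4 = -12
-1 * -3 = 3
-4 * 3 = -12
-3 * 4 = -12
Sum = -12 + 3 + -12 + -12
= -33

-33


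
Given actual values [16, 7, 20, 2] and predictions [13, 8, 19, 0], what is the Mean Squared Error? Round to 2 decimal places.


Differences: [3, -1, 1, 2]
Squared errors: [9, 1, 1, 4]
Sum of squared errors = 15
MSE = 15 / 4 = 3.75

3.75


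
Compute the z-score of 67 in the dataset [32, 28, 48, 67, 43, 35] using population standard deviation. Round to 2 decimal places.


Mean = (32 + 28 + 48 + 67 + 43 + 35) / 6 = 42.1667
Variance = sum((x_i - mean)^2) / n = 167.8056
Std = sqrt(167.8056) = 12.954
Z = (x - mean) / std
= (67 - 42.1667) / 12.954
= 24.8333 / 12.954
= 1.92

1.92


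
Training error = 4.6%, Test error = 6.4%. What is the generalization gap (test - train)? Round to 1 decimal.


Generalization gap = test_error - train_error
= 6.4 - 4.6
= 1.8%
A small gap suggests good generalization.

1.8


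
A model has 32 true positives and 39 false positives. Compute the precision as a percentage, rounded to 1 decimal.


Precision = TP / (TP + FP) * 100
= 32 / (32 + 39)
= 32 / 71
= 0.4507
= 45.1%

45.1


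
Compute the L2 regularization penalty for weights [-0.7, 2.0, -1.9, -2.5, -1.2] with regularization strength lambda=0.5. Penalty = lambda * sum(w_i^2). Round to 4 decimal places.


Squaring each weight:
(-0.7)^2 = 0.49
2.0^2 = 4.0
(-1.9)^2 = 3.61
(-2.5)^2 = 6.25
(-1.2)^2 = 1.44
Sum of squares = 15.79
Penalty = 0.5 * 15.79 = 7.8950

7.8950


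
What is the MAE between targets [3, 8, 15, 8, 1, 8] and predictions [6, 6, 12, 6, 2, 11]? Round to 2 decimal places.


Absolute errors: [3, 2, 3, 2, 1, 3]
Sum of absolute errors = 14
MAE = 14 / 6 = 2.33

2.33


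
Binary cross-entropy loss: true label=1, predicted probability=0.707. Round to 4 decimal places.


For y=1: Loss = -log(p)
= -log(0.707)
= -(-0.3467)
= 0.3467

0.3467


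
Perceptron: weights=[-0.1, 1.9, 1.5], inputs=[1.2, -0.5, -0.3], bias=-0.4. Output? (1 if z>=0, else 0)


z = w . x + b
= -0.1*1.2 + 1.9*-0.5 + 1.5*-0.3 + -0.4
= -0.12 + -0.95 + -0.45 + -0.4
= -1.52 + -0.4
= -1.92
Since z = -1.92 < 0, output = 0

0


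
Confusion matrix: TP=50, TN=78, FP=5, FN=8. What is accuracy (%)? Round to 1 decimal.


Accuracy = (TP + TN) / (TP + TN + FP + FN) * 100
= (50 + 78) / (50 + 78 + 5 + 8)
= 128 / 141
= 0.9078
= 90.8%

90.8


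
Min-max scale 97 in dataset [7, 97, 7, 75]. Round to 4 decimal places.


Min = 7, Max = 97
Range = 97 - 7 = 90
Scaled = (x - min) / (max - min)
= (97 - 7) / 90
= 90 / 90
= 1.0000

1.0000


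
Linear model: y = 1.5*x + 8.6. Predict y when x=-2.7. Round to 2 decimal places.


y = 1.5 * -2.7 + (8.6)
= -4.05 + (8.6)
= 4.55

4.55


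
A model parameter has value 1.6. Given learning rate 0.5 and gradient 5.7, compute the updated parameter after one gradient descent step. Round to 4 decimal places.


w_new = w_old - lr * gradient
= 1.6 - 0.5 * 5.7
= 1.6 - (2.85)
= -1.2500

-1.2500


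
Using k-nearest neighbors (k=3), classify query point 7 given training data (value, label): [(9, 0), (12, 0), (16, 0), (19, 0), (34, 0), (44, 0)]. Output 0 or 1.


Distances from query 7:
Point 9 (class 0): distance = 2
Point 12 (class 0): distance = 5
Point 16 (class 0): distance = 9
K=3 nearest neighbors: classes = [0, 0, 0]
Votes for class 1: 0 / 3
Majority vote => class 0

0


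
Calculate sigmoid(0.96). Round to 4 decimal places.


sigmoid(z) = 1 / (1 + exp(-z))
exp(-(0.96)) = exp(-0.96) = 0.3829
1 + 0.3829 = 1.3829
1 / 1.3829 = 0.7231

0.7231


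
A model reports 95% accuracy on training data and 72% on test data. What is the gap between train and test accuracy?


Gap = train_accuracy - test_accuracy
= 95 - 72
= 23%
This large gap strongly indicates overfitting.

23


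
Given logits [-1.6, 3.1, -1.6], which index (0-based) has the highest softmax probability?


Softmax is a monotonic transformation, so it preserves the argmax.
We need to find the index of the maximum logit.
Index 0: -1.6
Index 1: 3.1
Index 2: -1.6
Maximum logit = 3.1 at index 1

1


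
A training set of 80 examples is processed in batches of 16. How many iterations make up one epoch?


Iterations per epoch = dataset_size / batch_size
= 80 / 16
= 5

5


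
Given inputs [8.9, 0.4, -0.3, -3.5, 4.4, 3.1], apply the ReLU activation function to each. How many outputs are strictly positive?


ReLU(x) = max(0, x) for each element:
ReLU(8.9) = 8.9
ReLU(0.4) = 0.4
ReLU(-0.3) = 0
ReLU(-3.5) = 0
ReLU(4.4) = 4.4
ReLU(3.1) = 3.1
Active neurons (>0): 4

4


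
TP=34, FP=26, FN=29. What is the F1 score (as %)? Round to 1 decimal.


Precision = TP / (TP + FP) = 34 / 60 = 0.5667
Recall = TP / (TP + FN) = 34 / 63 = 0.5397
F1 = 2 * P * R / (P + R)
= 2 * 0.5667 * 0.5397 / (0.5667 + 0.5397)
= 0.6116 / 1.1063
= 0.5528
As percentage: 55.3%

55.3


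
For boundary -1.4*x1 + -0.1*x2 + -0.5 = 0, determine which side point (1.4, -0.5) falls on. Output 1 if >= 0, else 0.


Compute -1.4 * 1.4 + -0.1 * -0.5 + -0.5
= -1.96 + 0.05 + -0.5
= -2.41
Since -2.41 < 0, the point is on the negative side.

0


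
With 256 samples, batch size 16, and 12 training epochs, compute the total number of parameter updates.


Iterations per epoch = 256 / 16 = 16
Total updates = iterations_per_epoch * epochs
= 16 * 12
= 192

192


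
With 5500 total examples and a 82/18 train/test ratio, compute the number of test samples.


Train samples = 5500 * 82% = 4510
Test samples = 5500 - 4510
= 990

990


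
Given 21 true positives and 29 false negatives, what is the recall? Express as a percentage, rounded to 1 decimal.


Recall = TP / (TP + FN) * 100
= 21 / (21 + 29)
= 21 / 50
= 0.42
= 42.0%

42.0


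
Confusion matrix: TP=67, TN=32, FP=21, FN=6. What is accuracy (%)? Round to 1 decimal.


Accuracy = (TP + TN) / (TP + TN + FP + FN) * 100
= (67 + 32) / (67 + 32 + 21 + 6)
= 99 / 126
= 0.7857
= 78.6%

78.6


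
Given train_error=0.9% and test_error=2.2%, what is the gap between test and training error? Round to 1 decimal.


Generalization gap = test_error - train_error
= 2.2 - 0.9
= 1.3%
A small gap suggests good generalization.

1.3


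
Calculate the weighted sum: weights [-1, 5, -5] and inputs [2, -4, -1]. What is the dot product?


Element-wise products:
-1 * 2 = -2
5 * -4 = -20
-5 * -1 = 5
Sum = -2 + -20 + 5
= -17

-17


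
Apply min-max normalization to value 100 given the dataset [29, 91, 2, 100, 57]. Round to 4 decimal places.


Min = 2, Max = 100
Range = 100 - 2 = 98
Scaled = (x - min) / (max - min)
= (100 - 2) / 98
= 98 / 98
= 1.0000

1.0000


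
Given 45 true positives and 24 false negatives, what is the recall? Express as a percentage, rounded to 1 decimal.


Recall = TP / (TP + FN) * 100
= 45 / (45 + 24)
= 45 / 69
= 0.6522
= 65.2%

65.2


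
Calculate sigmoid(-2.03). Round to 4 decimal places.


sigmoid(z) = 1 / (1 + exp(-z))
exp(-(-2.03)) = exp(2.03) = 7.6141
1 + 7.6141 = 8.6141
1 / 8.6141 = 0.1161

0.1161


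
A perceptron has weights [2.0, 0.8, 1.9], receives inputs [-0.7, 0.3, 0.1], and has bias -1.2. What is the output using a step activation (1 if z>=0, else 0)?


z = w . x + b
= 2.0*-0.7 + 0.8*0.3 + 1.9*0.1 + -1.2
= -1.4 + 0.24 + 0.19 + -1.2
= -0.97 + -1.2
= -2.17
Since z = -2.17 < 0, output = 0

0


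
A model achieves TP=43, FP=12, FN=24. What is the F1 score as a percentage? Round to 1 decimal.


Precision = TP / (TP + FP) = 43 / 55 = 0.7818
Recall = TP / (TP + FN) = 43 / 67 = 0.6418
F1 = 2 * P * R / (P + R)
= 2 * 0.7818 * 0.6418 / (0.7818 + 0.6418)
= 1.0035 / 1.4236
= 0.7049
As percentage: 70.5%

70.5


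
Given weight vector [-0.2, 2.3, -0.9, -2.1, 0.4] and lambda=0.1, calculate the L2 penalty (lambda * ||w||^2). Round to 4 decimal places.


Squaring each weight:
(-0.2)^2 = 0.04
2.3^2 = 5.29
(-0.9)^2 = 0.81
(-2.1)^2 = 4.41
0.4^2 = 0.16
Sum of squares = 10.71
Penalty = 0.1 * 10.71 = 1.0710

1.0710


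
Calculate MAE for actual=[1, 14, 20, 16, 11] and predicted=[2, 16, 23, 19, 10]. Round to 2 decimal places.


Absolute errors: [1, 2, 3, 3, 1]
Sum of absolute errors = 10
MAE = 10 / 5 = 2.00

2.00


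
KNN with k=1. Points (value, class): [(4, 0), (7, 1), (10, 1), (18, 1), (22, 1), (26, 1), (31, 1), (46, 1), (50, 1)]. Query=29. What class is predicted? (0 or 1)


Distances from query 29:
Point 31 (class 1): distance = 2
K=1 nearest neighbors: classes = [1]
Votes for class 1: 1 / 1
Majority vote => class 1

1


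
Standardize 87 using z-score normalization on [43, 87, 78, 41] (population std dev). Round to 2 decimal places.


Mean = (43 + 87 + 78 + 41) / 4 = 62.25
Variance = sum((x_i - mean)^2) / n = 420.6875
Std = sqrt(420.6875) = 20.5107
Z = (x - mean) / std
= (87 - 62.25) / 20.5107
= 24.75 / 20.5107
= 1.21

1.21


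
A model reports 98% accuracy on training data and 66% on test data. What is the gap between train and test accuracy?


Gap = train_accuracy - test_accuracy
= 98 - 66
= 32%
This large gap strongly indicates overfitting.

32


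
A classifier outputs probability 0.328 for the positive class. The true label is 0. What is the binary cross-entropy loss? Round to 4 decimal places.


For y=0: Loss = -log(1-p)
= -log(1 - 0.328)
= -log(0.672)
= -(-0.3975)
= 0.3975

0.3975


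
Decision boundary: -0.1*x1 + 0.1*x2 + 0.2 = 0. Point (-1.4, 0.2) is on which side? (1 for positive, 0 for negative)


Compute -0.1 * -1.4 + 0.1 * 0.2 + 0.2
= 0.14 + 0.02 + 0.2
= 0.36
Since 0.36 >= 0, the point is on the positive side.

1


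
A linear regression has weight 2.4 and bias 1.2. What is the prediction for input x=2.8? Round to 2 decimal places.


y = 2.4 * 2.8 + (1.2)
= 6.72 + (1.2)
= 7.92

7.92


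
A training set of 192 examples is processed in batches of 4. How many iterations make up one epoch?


Iterations per epoch = dataset_size / batch_size
= 192 / 4
= 48

48


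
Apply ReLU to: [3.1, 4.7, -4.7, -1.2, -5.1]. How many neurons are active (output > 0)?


ReLU(x) = max(0, x) for each element:
ReLU(3.1) = 3.1
ReLU(4.7) = 4.7
ReLU(-4.7) = 0
ReLU(-1.2) = 0
ReLU(-5.1) = 0
Active neurons (>0): 2

2


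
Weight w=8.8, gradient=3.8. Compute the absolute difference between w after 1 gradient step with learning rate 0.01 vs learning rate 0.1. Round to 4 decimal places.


With lr=0.01: w_new = 8.8 - 0.01 * 3.8 = 8.762
With lr=0.1: w_new = 8.8 - 0.1 * 3.8 = 8.42
Absolute difference = |8.762 - 8.42|
= 0.3420

0.3420


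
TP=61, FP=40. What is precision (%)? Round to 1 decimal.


Precision = TP / (TP + FP) * 100
= 61 / (61 + 40)
= 61 / 101
= 0.604
= 60.4%

60.4


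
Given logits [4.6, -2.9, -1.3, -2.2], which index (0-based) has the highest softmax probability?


Softmax is a monotonic transformation, so it preserves the argmax.
We need to find the index of the maximum logit.
Index 0: 4.6
Index 1: -2.9
Index 2: -1.3
Index 3: -2.2
Maximum logit = 4.6 at index 0

0


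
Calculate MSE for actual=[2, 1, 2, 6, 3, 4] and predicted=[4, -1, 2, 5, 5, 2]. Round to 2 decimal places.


Differences: [-2, 2, 0, 1, -2, 2]
Squared errors: [4, 4, 0, 1, 4, 4]
Sum of squared errors = 17
MSE = 17 / 6 = 2.83

2.83


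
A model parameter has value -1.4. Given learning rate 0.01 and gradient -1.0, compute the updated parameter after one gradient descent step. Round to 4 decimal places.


w_new = w_old - lr * gradient
= -1.4 - 0.01 * -1.0
= -1.4 - (-0.01)
= -1.3900

-1.3900


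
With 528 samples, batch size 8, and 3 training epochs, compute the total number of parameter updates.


Iterations per epoch = 528 / 8 = 66
Total updates = iterations_per_epoch * epochs
= 66 * 3
= 198

198


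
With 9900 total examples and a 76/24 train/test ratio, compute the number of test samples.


Train samples = 9900 * 76% = 7524
Test samples = 9900 - 7524
= 2376

2376


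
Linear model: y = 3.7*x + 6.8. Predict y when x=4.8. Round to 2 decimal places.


y = 3.7 * 4.8 + (6.8)
= 17.76 + (6.8)
= 24.56

24.56


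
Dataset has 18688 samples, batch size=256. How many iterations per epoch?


Iterations per epoch = dataset_size / batch_size
= 18688 / 256
= 73

73


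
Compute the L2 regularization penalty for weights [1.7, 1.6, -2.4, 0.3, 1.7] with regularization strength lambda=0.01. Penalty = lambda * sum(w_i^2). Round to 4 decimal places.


Squaring each weight:
1.7^2 = 2.89
1.6^2 = 2.56
(-2.4)^2 = 5.76
0.3^2 = 0.09
1.7^2 = 2.89
Sum of squares = 14.19
Penalty = 0.01 * 14.19 = 0.1419

0.1419


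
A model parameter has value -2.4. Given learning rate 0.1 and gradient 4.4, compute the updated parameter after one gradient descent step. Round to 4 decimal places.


w_new = w_old - lr * gradient
= -2.4 - 0.1 * 4.4
= -2.4 - (0.44)
= -2.8400

-2.8400


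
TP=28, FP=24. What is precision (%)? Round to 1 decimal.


Precision = TP / (TP + FP) * 100
= 28 / (28 + 24)
= 28 / 52
= 0.5385
= 53.8%

53.8
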